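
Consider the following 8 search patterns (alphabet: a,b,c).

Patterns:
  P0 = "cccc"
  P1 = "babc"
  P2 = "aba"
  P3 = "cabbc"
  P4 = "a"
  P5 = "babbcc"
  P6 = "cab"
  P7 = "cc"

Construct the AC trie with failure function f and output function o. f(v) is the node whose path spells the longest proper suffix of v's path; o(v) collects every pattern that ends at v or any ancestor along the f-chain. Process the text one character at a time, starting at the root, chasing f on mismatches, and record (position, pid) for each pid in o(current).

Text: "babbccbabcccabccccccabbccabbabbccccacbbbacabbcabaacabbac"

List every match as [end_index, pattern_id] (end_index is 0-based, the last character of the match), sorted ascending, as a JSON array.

Build:
Trie (insert patterns):
  0='ε' goto a→9 b→5 c→1
  1='c' goto a→12 c→2
  2='cc' goto c→3  ←P7
  3='ccc' goto c→4
  4='cccc' goto ·  ←P0
  5='b' goto a→6
  6='ba' goto b→7
  7='bab' goto b→16 c→8
  8='babc' goto ·  ←P1
  9='a' goto b→10  ←P4
  10='ab' goto a→11
  11='aba' goto ·  ←P2
  12='ca' goto b→13
  13='cab' goto b→14  ←P6
  14='cabb' goto c→15
  15='cabbc' goto ·  ←P3
  16='babb' goto c→17
  17='babbc' goto c→18
  18='babbcc' goto ·  ←P5

BFS fail/out derivation:
  fail(1) 'c': from fail(0)=0 chase 'c': 0 ⇒ 0;  out=∅∪out(0)=∅
  fail(5) 'b': from fail(0)=0 chase 'b': 0 ⇒ 0;  out=∅∪out(0)=∅
  fail(9) 'a': from fail(0)=0 chase 'a': 0 ⇒ 0;  out={4}∪out(0)={4}
  fail(2) 'cc': from fail(1)=0 chase 'c': 0 ⇒ 1;  out={7}∪out(1)={7}
  fail(6) 'ba': from fail(5)=0 chase 'a': 0 ⇒ 9;  out=∅∪out(9)={4}
  fail(10) 'ab': from fail(9)=0 chase 'b': 0 ⇒ 5;  out=∅∪out(5)=∅
  fail(12) 'ca': from fail(1)=0 chase 'a': 0 ⇒ 9;  out=∅∪out(9)={4}
  fail(3) 'ccc': from fail(2)=1 chase 'c': 1 ⇒ 2;  out=∅∪out(2)={7}
  fail(7) 'bab': from fail(6)=9 chase 'b': 9 ⇒ 10;  out=∅∪out(10)=∅
  fail(11) 'aba': from fail(10)=5 chase 'a': 5 ⇒ 6;  out={2}∪out(6)={2,4}
  fail(13) 'cab': from fail(12)=9 chase 'b': 9 ⇒ 10;  out={6}∪out(10)={6}
  fail(4) 'cccc': from fail(3)=2 chase 'c': 2 ⇒ 3;  out={0}∪out(3)={0,7}
  fail(8) 'babc': from fail(7)=10 chase 'c': 10→5→0 ⇒ 1;  out={1}∪out(1)={1}
  fail(14) 'cabb': from fail(13)=10 chase 'b': 10→5→0 ⇒ 5;  out=∅∪out(5)=∅
  fail(16) 'babb': from fail(7)=10 chase 'b': 10→5→0 ⇒ 5;  out=∅∪out(5)=∅
  fail(15) 'cabbc': from fail(14)=5 chase 'c': 5→0 ⇒ 1;  out={3}∪out(1)={3}
  fail(17) 'babbc': from fail(16)=5 chase 'c': 5→0 ⇒ 1;  out=∅∪out(1)=∅
  fail(18) 'babbcc': from fail(17)=1 chase 'c': 1 ⇒ 2;  out={5}∪out(2)={5,7}

Text stream:
[0] read 'b'  n0⇒n5
[1] read 'a'  n5⇒n6  ** P4@[1:1]
[2] read 'b'  n6⇒n7
[3] read 'b'  n7⇒n16
[4] read 'c'  n16⇒n17
[5] read 'c'  n17⇒n18  ** P5@[0:5],P7@[4:5]
[6] read 'b'  n18⇒n5 (fail-walked)
[7] read 'a'  n5⇒n6  ** P4@[7:7]
[8] read 'b'  n6⇒n7
[9] read 'c'  n7⇒n8  ** P1@[6:9]
[10] read 'c'  n8⇒n2 (fail-walked)  ** P7@[9:10]
[11] read 'c'  n2⇒n3  ** P7@[10:11]
[12] read 'a'  n3⇒n12 (fail-walked)  ** P4@[12:12]
[13] read 'b'  n12⇒n13  ** P6@[11:13]
[14] read 'c'  n13⇒n1 (fail-walked)
[15] read 'c'  n1⇒n2  ** P7@[14:15]
[16] read 'c'  n2⇒n3  ** P7@[15:16]
[17] read 'c'  n3⇒n4  ** P0@[14:17],P7@[16:17]
[18] read 'c'  n4⇒n4 (fail-walked)  ** P0@[15:18],P7@[17:18]
[19] read 'c'  n4⇒n4 (fail-walked)  ** P0@[16:19],P7@[18:19]
[20] read 'a'  n4⇒n12 (fail-walked)  ** P4@[20:20]
[21] read 'b'  n12⇒n13  ** P6@[19:21]
[22] read 'b'  n13⇒n14
[23] read 'c'  n14⇒n15  ** P3@[19:23]
[24] read 'c'  n15⇒n2 (fail-walked)  ** P7@[23:24]
[25] read 'a'  n2⇒n12 (fail-walked)  ** P4@[25:25]
[26] read 'b'  n12⇒n13  ** P6@[24:26]
[27] read 'b'  n13⇒n14
[28] read 'a'  n14⇒n6 (fail-walked)  ** P4@[28:28]
[29] read 'b'  n6⇒n7
[30] read 'b'  n7⇒n16
[31] read 'c'  n16⇒n17
[32] read 'c'  n17⇒n18  ** P5@[27:32],P7@[31:32]
[33] read 'c'  n18⇒n3 (fail-walked)  ** P7@[32:33]
[34] read 'c'  n3⇒n4  ** P0@[31:34],P7@[33:34]
[35] read 'a'  n4⇒n12 (fail-walked)  ** P4@[35:35]
[36] read 'c'  n12⇒n1 (fail-walked)
[37] read 'b'  n1⇒n5 (fail-walked)
[38] read 'b'  n5⇒n5 (fail-walked)
[39] read 'b'  n5⇒n5 (fail-walked)
[40] read 'a'  n5⇒n6  ** P4@[40:40]
[41] read 'c'  n6⇒n1 (fail-walked)
[42] read 'a'  n1⇒n12  ** P4@[42:42]
[43] read 'b'  n12⇒n13  ** P6@[41:43]
[44] read 'b'  n13⇒n14
[45] read 'c'  n14⇒n15  ** P3@[41:45]
[46] read 'a'  n15⇒n12 (fail-walked)  ** P4@[46:46]
[47] read 'b'  n12⇒n13  ** P6@[45:47]
[48] read 'a'  n13⇒n11 (fail-walked)  ** P2@[46:48],P4@[48:48]
[49] read 'a'  n11⇒n9 (fail-walked)  ** P4@[49:49]
[50] read 'c'  n9⇒n1 (fail-walked)
[51] read 'a'  n1⇒n12  ** P4@[51:51]
[52] read 'b'  n12⇒n13  ** P6@[50:52]
[53] read 'b'  n13⇒n14
[54] read 'a'  n14⇒n6 (fail-walked)  ** P4@[54:54]
[55] read 'c'  n6⇒n1 (fail-walked)

Result: [[1,4],[5,5],[5,7],[7,4],[9,1],[10,7],[11,7],[12,4],[13,6],[15,7],[16,7],[17,0],[17,7],[18,0],[18,7],[19,0],[19,7],[20,4],[21,6],[23,3],[24,7],[25,4],[26,6],[28,4],[32,5],[32,7],[33,7],[34,0],[34,7],[35,4],[40,4],[42,4],[43,6],[45,3],[46,4],[47,6],[48,2],[48,4],[49,4],[51,4],[52,6],[54,4]]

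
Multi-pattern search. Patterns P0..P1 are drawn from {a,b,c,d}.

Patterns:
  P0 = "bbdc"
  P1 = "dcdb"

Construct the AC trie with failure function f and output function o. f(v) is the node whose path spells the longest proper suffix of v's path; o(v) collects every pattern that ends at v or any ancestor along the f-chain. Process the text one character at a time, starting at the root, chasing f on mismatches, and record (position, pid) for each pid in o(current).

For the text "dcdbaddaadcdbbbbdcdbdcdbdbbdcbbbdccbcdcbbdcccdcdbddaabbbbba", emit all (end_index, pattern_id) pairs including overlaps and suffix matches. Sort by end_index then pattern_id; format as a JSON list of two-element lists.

Build automaton:
Trie nodes:
  0='ε' goto b→1 d→5
  1='b' goto b→2
  2='bb' goto d→3
  3='bbd' goto c→4
  4='bbdc' goto ·  [P0 ends]
  5='d' goto c→6
  6='dc' goto d→7
  7='dcd' goto b→8
  8='dcdb' goto ·  [P1 ends]

Failure links (BFS by depth):
  n1('b'): parent n0 fail=0; on 'b' 0 → fail=0;  out ∅∪∅=∅
  n5('d'): parent n0 fail=0; on 'd' 0 → fail=0;  out ∅∪∅=∅
  n2('bb'): parent n1 fail=0; on 'b' 0 → fail=1;  out ∅∪∅=∅
  n6('dc'): parent n5 fail=0; on 'c' 0 → fail=0;  out ∅∪∅=∅
  n3('bbd'): parent n2 fail=1; on 'd' 1→0 → fail=5;  out ∅∪∅=∅
  n7('dcd'): parent n6 fail=0; on 'd' 0 → fail=5;  out ∅∪∅=∅
  n4('bbdc'): parent n3 fail=5; on 'c' 5 → fail=6;  out {0}∪∅={0}
  n8('dcdb'): parent n7 fail=5; on 'b' 5→0 → fail=1;  out {1}∪∅={1}

Run:
[0] read 'd'  n0⇒n5
[1] read 'c'  n5⇒n6
[2] read 'd'  n6⇒n7
[3] read 'b'  n7⇒n8  emit P1@[0:3]
[4] read 'a'  n8⇒n0 (fail-walked)
[5] read 'd'  n0⇒n5
[6] read 'd'  n5⇒n5 (fail-walked)
[7] read 'a'  n5⇒n0 (fail-walked)
[8] read 'a'  n0⇒n0
[9] read 'd'  n0⇒n5
[10] read 'c'  n5⇒n6
[11] read 'd'  n6⇒n7
[12] read 'b'  n7⇒n8  emit P1@[9:12]
[13] read 'b'  n8⇒n2 (fail-walked)
[14] read 'b'  n2⇒n2 (fail-walked)
[15] read 'b'  n2⇒n2 (fail-walked)
[16] read 'd'  n2⇒n3
[17] read 'c'  n3⇒n4  emit P0@[14:17]
[18] read 'd'  n4⇒n7 (fail-walked)
[19] read 'b'  n7⇒n8  emit P1@[16:19]
[20] read 'd'  n8⇒n5 (fail-walked)
[21] read 'c'  n5⇒n6
[22] read 'd'  n6⇒n7
[23] read 'b'  n7⇒n8  emit P1@[20:23]
[24] read 'd'  n8⇒n5 (fail-walked)
[25] read 'b'  n5⇒n1 (fail-walked)
[26] read 'b'  n1⇒n2
[27] read 'd'  n2⇒n3
[28] read 'c'  n3⇒n4  emit P0@[25:28]
[29] read 'b'  n4⇒n1 (fail-walked)
[30] read 'b'  n1⇒n2
[31] read 'b'  n2⇒n2 (fail-walked)
[32] read 'd'  n2⇒n3
[33] read 'c'  n3⇒n4  emit P0@[30:33]
[34] read 'c'  n4⇒n0 (fail-walked)
[35] read 'b'  n0⇒n1
[36] read 'c'  n1⇒n0 (fail-walked)
[37] read 'd'  n0⇒n5
[38] read 'c'  n5⇒n6
[39] read 'b'  n6⇒n1 (fail-walked)
[40] read 'b'  n1⇒n2
[41] read 'd'  n2⇒n3
[42] read 'c'  n3⇒n4  emit P0@[39:42]
[43] read 'c'  n4⇒n0 (fail-walked)
[44] read 'c'  n0⇒n0
[45] read 'd'  n0⇒n5
[46] read 'c'  n5⇒n6
[47] read 'd'  n6⇒n7
[48] read 'b'  n7⇒n8  emit P1@[45:48]
[49] read 'd'  n8⇒n5 (fail-walked)
[50] read 'd'  n5⇒n5 (fail-walked)
[51] read 'a'  n5⇒n0 (fail-walked)
[52] read 'a'  n0⇒n0
[53] read 'b'  n0⇒n1
[54] read 'b'  n1⇒n2
[55] read 'b'  n2⇒n2 (fail-walked)
[56] read 'b'  n2⇒n2 (fail-walked)
[57] read 'b'  n2⇒n2 (fail-walked)
[58] read 'a'  n2⇒n0 (fail-walked)

Result: [[3,1],[12,1],[17,0],[19,1],[23,1],[28,0],[33,0],[42,0],[48,1]]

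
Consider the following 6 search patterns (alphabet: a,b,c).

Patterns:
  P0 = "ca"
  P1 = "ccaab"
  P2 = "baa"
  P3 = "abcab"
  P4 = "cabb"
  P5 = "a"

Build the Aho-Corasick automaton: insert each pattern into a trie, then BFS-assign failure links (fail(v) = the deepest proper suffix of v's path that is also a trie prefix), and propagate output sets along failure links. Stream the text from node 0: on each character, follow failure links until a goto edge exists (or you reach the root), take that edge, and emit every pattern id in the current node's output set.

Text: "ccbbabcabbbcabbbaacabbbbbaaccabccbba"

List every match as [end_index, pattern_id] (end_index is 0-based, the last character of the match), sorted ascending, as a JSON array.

Build automaton:
Trie (insert patterns):
  n0 'ε': a→10 b→7 c→1
  n1 'c': a→2 c→3
  n2 'ca': b→15  [P0 ends]
  n3 'cc': a→4
  n4 'cca': a→5
  n5 'ccaa': b→6
  n6 'ccaab': ·  [P1 ends]
  n7 'b': a→8
  n8 'ba': a→9
  n9 'baa': ·  [P2 ends]
  n10 'a': b→11  [P5 ends]
  n11 'ab': c→12
  n12 'abc': a→13
  n13 'abca': b→14
  n14 'abcab': ·  [P3 ends]
  n15 'cab': b→16
  n16 'cabb': ·  [P4 ends]

Failure links (BFS by depth):
  n1('c'): parent n0 fail=0; on 'c' 0 → fail=0;  out ∅∪∅=∅
  n7('b'): parent n0 fail=0; on 'b' 0 → fail=0;  out ∅∪∅=∅
  n10('a'): parent n0 fail=0; on 'a' 0 → fail=0;  out {5}∪∅={5}
  n2('ca'): parent n1 fail=0; on 'a' 0 → fail=10;  out {0}∪{5}={0,5}
  n3('cc'): parent n1 fail=0; on 'c' 0 → fail=1;  out ∅∪∅=∅
  n8('ba'): parent n7 fail=0; on 'a' 0 → fail=10;  out ∅∪{5}={5}
  n11('ab'): parent n10 fail=0; on 'b' 0 → fail=7;  out ∅∪∅=∅
  n4('cca'): parent n3 fail=1; on 'a' 1 → fail=2;  out ∅∪{0,5}={0,5}
  n9('baa'): parent n8 fail=10; on 'a' 10→0 → fail=10;  out {2}∪{5}={2,5}
  n12('abc'): parent n11 fail=7; on 'c' 7→0 → fail=1;  out ∅∪∅=∅
  n15('cab'): parent n2 fail=10; on 'b' 10 → fail=11;  out ∅∪∅=∅
  n5('ccaa'): parent n4 fail=2; on 'a' 2→10→0 → fail=10;  out ∅∪{5}={5}
  n13('abca'): parent n12 fail=1; on 'a' 1 → fail=2;  out ∅∪{0,5}={0,5}
  n16('cabb'): parent n15 fail=11; on 'b' 11→7→0 → fail=7;  out {4}∪∅={4}
  n6('ccaab'): parent n5 fail=10; on 'b' 10 → fail=11;  out {1}∪∅={1}
  n14('abcab'): parent n13 fail=2; on 'b' 2 → fail=15;  out {3}∪∅={3}

Run:
[0] read 'c'  n0⇒n1
[1] read 'c'  n1⇒n3
[2] read 'b'  n3⇒n7 (via fail)
[3] read 'b'  n7⇒n7 (via fail)
[4] read 'a'  n7⇒n8  → match P5@[4:4]
[5] read 'b'  n8⇒n11 (via fail)
[6] read 'c'  n11⇒n12
[7] read 'a'  n12⇒n13  → match P0@[6:7],P5@[7:7]
[8] read 'b'  n13⇒n14  → match P3@[4:8]
[9] read 'b'  n14⇒n16 (via fail)  → match P4@[6:9]
[10] read 'b'  n16⇒n7 (via fail)
[11] read 'c'  n7⇒n1 (via fail)
[12] read 'a'  n1⇒n2  → match P0@[11:12],P5@[12:12]
[13] read 'b'  n2⇒n15
[14] read 'b'  n15⇒n16  → match P4@[11:14]
[15] read 'b'  n16⇒n7 (via fail)
[16] read 'a'  n7⇒n8  → match P5@[16:16]
[17] read 'a'  n8⇒n9  → match P2@[15:17],P5@[17:17]
[18] read 'c'  n9⇒n1 (via fail)
[19] read 'a'  n1⇒n2  → match P0@[18:19],P5@[19:19]
[20] read 'b'  n2⇒n15
[21] read 'b'  n15⇒n16  → match P4@[18:21]
[22] read 'b'  n16⇒n7 (via fail)
[23] read 'b'  n7⇒n7 (via fail)
[24] read 'b'  n7⇒n7 (via fail)
[25] read 'a'  n7⇒n8  → match P5@[25:25]
[26] read 'a'  n8⇒n9  → match P2@[24:26],P5@[26:26]
[27] read 'c'  n9⇒n1 (via fail)
[28] read 'c'  n1⇒n3
[29] read 'a'  n3⇒n4  → match P0@[28:29],P5@[29:29]
[30] read 'b'  n4⇒n15 (via fail)
[31] read 'c'  n15⇒n12 (via fail)
[32] read 'c'  n12⇒n3 (via fail)
[33] read 'b'  n3⇒n7 (via fail)
[34] read 'b'  n7⇒n7 (via fail)
[35] read 'a'  n7⇒n8  → match P5@[35:35]

All matches (sorted): [[4,5],[7,0],[7,5],[8,3],[9,4],[12,0],[12,5],[14,4],[16,5],[17,2],[17,5],[19,0],[19,5],[21,4],[25,5],[26,2],[26,5],[29,0],[29,5],[35,5]]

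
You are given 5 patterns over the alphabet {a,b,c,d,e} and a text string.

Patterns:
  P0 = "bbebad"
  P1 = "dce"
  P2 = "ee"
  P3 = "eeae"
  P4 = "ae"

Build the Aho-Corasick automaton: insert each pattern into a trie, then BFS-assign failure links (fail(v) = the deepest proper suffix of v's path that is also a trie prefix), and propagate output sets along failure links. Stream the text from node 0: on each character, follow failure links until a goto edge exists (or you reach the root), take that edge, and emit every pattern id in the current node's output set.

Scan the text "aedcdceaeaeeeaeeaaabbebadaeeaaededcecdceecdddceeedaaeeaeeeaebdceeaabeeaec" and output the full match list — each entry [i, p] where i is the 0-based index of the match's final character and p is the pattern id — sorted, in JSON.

Build:
Trie nodes:
  n0 'ε': a→14 b→1 d→7 e→10
  n1 'b': b→2
  n2 'bb': e→3
  n3 'bbe': b→4
  n4 'bbeb': a→5
  n5 'bbeba': d→6
  n6 'bbebad': ·  [P0 ends]
  n7 'd': c→8
  n8 'dc': e→9
  n9 'dce': ·  [P1 ends]
  n10 'e': e→11
  n11 'ee': a→12  [P2 ends]
  n12 'eea': e→13
  n13 'eeae': ·  [P3 ends]
  n14 'a': e→15
  n15 'ae': ·  [P4 ends]

Failure links (BFS by depth):
  n1('b'): parent n0 fail=0; on 'b' 0 → fail=0;  out ∅∪∅=∅
  n7('d'): parent n0 fail=0; on 'd' 0 → fail=0;  out ∅∪∅=∅
  n10('e'): parent n0 fail=0; on 'e' 0 → fail=0;  out ∅∪∅=∅
  n14('a'): parent n0 fail=0; on 'a' 0 → fail=0;  out ∅∪∅=∅
  n2('bb'): parent n1 fail=0; on 'b' 0 → fail=1;  out ∅∪∅=∅
  n8('dc'): parent n7 fail=0; on 'c' 0 → fail=0;  out ∅∪∅=∅
  n11('ee'): parent n10 fail=0; on 'e' 0 → fail=10;  out {2}∪∅={2}
  n15('ae'): parent n14 fail=0; on 'e' 0 → fail=10;  out {4}∪∅={4}
  n3('bbe'): parent n2 fail=1; on 'e' 1→0 → fail=10;  out ∅∪∅=∅
  n9('dce'): parent n8 fail=0; on 'e' 0 → fail=10;  out {1}∪∅={1}
  n12('eea'): parent n11 fail=10; on 'a' 10→0 → fail=14;  out ∅∪∅=∅
  n4('bbeb'): parent n3 fail=10; on 'b' 10→0 → fail=1;  out ∅∪∅=∅
  n13('eeae'): parent n12 fail=14; on 'e' 14 → fail=15;  out {3}∪{4}={3,4}
  n5('bbeba'): parent n4 fail=1; on 'a' 1→0 → fail=14;  out ∅∪∅=∅
  n6('bbebad'): parent n5 fail=14; on 'd' 14→0 → fail=7;  out {0}∪∅={0}

Run:
pos 0 'a': at 14
pos 1 'e': at 15  → match P4@[0:1]
pos 2 'd': at 7 (fail-walked)
pos 3 'c': at 8
pos 4 'd': at 7 (fail-walked)
pos 5 'c': at 8
pos 6 'e': at 9  → match P1@[4:6]
pos 7 'a': at 14 (fail-walked)
pos 8 'e': at 15  → match P4@[7:8]
pos 9 'a': at 14 (fail-walked)
pos 10 'e': at 15  → match P4@[9:10]
pos 11 'e': at 11 (fail-walked)  → match P2@[10:11]
pos 12 'e': at 11 (fail-walked)  → match P2@[11:12]
pos 13 'a': at 12
pos 14 'e': at 13  → match P3@[11:14],P4@[13:14]
pos 15 'e': at 11 (fail-walked)  → match P2@[14:15]
pos 16 'a': at 12
pos 17 'a': at 14 (fail-walked)
pos 18 'a': at 14 (fail-walked)
pos 19 'b': at 1 (fail-walked)
pos 20 'b': at 2
pos 21 'e': at 3
pos 22 'b': at 4
pos 23 'a': at 5
pos 24 'd': at 6  → match P0@[19:24]
pos 25 'a': at 14 (fail-walked)
pos 26 'e': at 15  → match P4@[25:26]
pos 27 'e': at 11 (fail-walked)  → match P2@[26:27]
pos 28 'a': at 12
pos 29 'a': at 14 (fail-walked)
pos 30 'e': at 15  → match P4@[29:30]
pos 31 'd': at 7 (fail-walked)
pos 32 'e': at 10 (fail-walked)
pos 33 'd': at 7 (fail-walked)
pos 34 'c': at 8
pos 35 'e': at 9  → match P1@[33:35]
pos 36 'c': at 0 (fail-walked)
pos 37 'd': at 7
pos 38 'c': at 8
pos 39 'e': at 9  → match P1@[37:39]
pos 40 'e': at 11 (fail-walked)  → match P2@[39:40]
pos 41 'c': at 0 (fail-walked)
pos 42 'd': at 7
pos 43 'd': at 7 (fail-walked)
pos 44 'd': at 7 (fail-walked)
pos 45 'c': at 8
pos 46 'e': at 9  → match P1@[44:46]
pos 47 'e': at 11 (fail-walked)  → match P2@[46:47]
pos 48 'e': at 11 (fail-walked)  → match P2@[47:48]
pos 49 'd': at 7 (fail-walked)
pos 50 'a': at 14 (fail-walked)
pos 51 'a': at 14 (fail-walked)
pos 52 'e': at 15  → match P4@[51:52]
pos 53 'e': at 11 (fail-walked)  → match P2@[52:53]
pos 54 'a': at 12
pos 55 'e': at 13  → match P3@[52:55],P4@[54:55]
pos 56 'e': at 11 (fail-walked)  → match P2@[55:56]
pos 57 'e': at 11 (fail-walked)  → match P2@[56:57]
pos 58 'a': at 12
pos 59 'e': at 13  → match P3@[56:59],P4@[58:59]
pos 60 'b': at 1 (fail-walked)
pos 61 'd': at 7 (fail-walked)
pos 62 'c': at 8
pos 63 'e': at 9  → match P1@[61:63]
pos 64 'e': at 11 (fail-walked)  → match P2@[63:64]
pos 65 'a': at 12
pos 66 'a': at 14 (fail-walked)
pos 67 'b': at 1 (fail-walked)
pos 68 'e': at 10 (fail-walked)
pos 69 'e': at 11  → match P2@[68:69]
pos 70 'a': at 12
pos 71 'e': at 13  → match P3@[68:71],P4@[70:71]
pos 72 'c': at 0 (fail-walked)

All matches (sorted): [[1,4],[6,1],[8,4],[10,4],[11,2],[12,2],[14,3],[14,4],[15,2],[24,0],[26,4],[27,2],[30,4],[35,1],[39,1],[40,2],[46,1],[47,2],[48,2],[52,4],[53,2],[55,3],[55,4],[56,2],[57,2],[59,3],[59,4],[63,1],[64,2],[69,2],[71,3],[71,4]]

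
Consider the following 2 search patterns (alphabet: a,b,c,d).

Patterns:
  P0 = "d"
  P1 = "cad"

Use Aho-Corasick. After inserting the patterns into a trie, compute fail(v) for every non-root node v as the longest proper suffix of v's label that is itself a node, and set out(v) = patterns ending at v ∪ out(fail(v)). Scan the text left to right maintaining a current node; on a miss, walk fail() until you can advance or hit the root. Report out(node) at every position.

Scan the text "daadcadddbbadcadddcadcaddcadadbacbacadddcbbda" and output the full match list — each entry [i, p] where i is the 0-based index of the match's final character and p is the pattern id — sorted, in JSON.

Build:
Trie nodes:
  n0 'ε': c→2 d→1
  n1 'd': ·  ←P0
  n2 'c': a→3
  n3 'ca': d→4
  n4 'cad': ·  ←P1

BFS fail/out derivation:
  fail(1) 'd': from fail(0)=0 chase 'd': 0 ⇒ 0;  out={0}∪out(0)={0}
  fail(2) 'c': from fail(0)=0 chase 'c': 0 ⇒ 0;  out=∅∪out(0)=∅
  fail(3) 'ca': from fail(2)=0 chase 'a': 0 ⇒ 0;  out=∅∪out(0)=∅
  fail(4) 'cad': from fail(3)=0 chase 'd': 0 ⇒ 1;  out={1}∪out(1)={0,1}

Text stream:
i=0 'd': node 0→1  ** P0@[0:0]
i=1 'a': node 1→0 ·f
i=2 'a': node 0→0
i=3 'd': node 0→1  ** P0@[3:3]
i=4 'c': node 1→2 ·f
i=5 'a': node 2→3
i=6 'd': node 3→4  ** P0@[6:6],P1@[4:6]
i=7 'd': node 4→1 ·f  ** P0@[7:7]
i=8 'd': node 1→1 ·f  ** P0@[8:8]
i=9 'b': node 1→0 ·f
i=10 'b': node 0→0
i=11 'a': node 0→0
i=12 'd': node 0→1  ** P0@[12:12]
i=13 'c': node 1→2 ·f
i=14 'a': node 2→3
i=15 'd': node 3→4  ** P0@[15:15],P1@[13:15]
i=16 'd': node 4→1 ·f  ** P0@[16:16]
i=17 'd': node 1→1 ·f  ** P0@[17:17]
i=18 'c': node 1→2 ·f
i=19 'a': node 2→3
i=20 'd': node 3→4  ** P0@[20:20],P1@[18:20]
i=21 'c': node 4→2 ·f
i=22 'a': node 2→3
i=23 'd': node 3→4  ** P0@[23:23],P1@[21:23]
i=24 'd': node 4→1 ·f  ** P0@[24:24]
i=25 'c': node 1→2 ·f
i=26 'a': node 2→3
i=27 'd': node 3→4  ** P0@[27:27],P1@[25:27]
i=28 'a': node 4→0 ·f
i=29 'd': node 0→1  ** P0@[29:29]
i=30 'b': node 1→0 ·f
i=31 'a': node 0→0
i=32 'c': node 0→2
i=33 'b': node 2→0 ·f
i=34 'a': node 0→0
i=35 'c': node 0→2
i=36 'a': node 2→3
i=37 'd': node 3→4  ** P0@[37:37],P1@[35:37]
i=38 'd': node 4→1 ·f  ** P0@[38:38]
i=39 'd': node 1→1 ·f  ** P0@[39:39]
i=40 'c': node 1→2 ·f
i=41 'b': node 2→0 ·f
i=42 'b': node 0→0
i=43 'd': node 0→1  ** P0@[43:43]
i=44 'a': node 1→0 ·f

Result: [[0,0],[3,0],[6,0],[6,1],[7,0],[8,0],[12,0],[15,0],[15,1],[16,0],[17,0],[20,0],[20,1],[23,0],[23,1],[24,0],[27,0],[27,1],[29,0],[37,0],[37,1],[38,0],[39,0],[43,0]]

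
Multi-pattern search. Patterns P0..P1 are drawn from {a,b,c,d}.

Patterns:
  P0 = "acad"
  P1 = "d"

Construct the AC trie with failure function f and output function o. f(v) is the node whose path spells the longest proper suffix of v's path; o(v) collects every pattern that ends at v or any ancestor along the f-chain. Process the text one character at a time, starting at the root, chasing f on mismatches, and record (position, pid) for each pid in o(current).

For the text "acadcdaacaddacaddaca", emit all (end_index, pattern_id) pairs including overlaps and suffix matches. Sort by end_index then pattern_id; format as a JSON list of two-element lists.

Build:
Trie nodes:
  n0 'ε': a→1 d→5
  n1 'a': c→2
  n2 'ac': a→3
  n3 'aca': d→4
  n4 'acad': ·  [P0 ends]
  n5 'd': ·  [P1 ends]

BFS fail/out derivation:
  fail(1) 'a': from fail(0)=0 chase 'a': 0 ⇒ 0;  out=∅∪out(0)=∅
  fail(5) 'd': from fail(0)=0 chase 'd': 0 ⇒ 0;  out={1}∪out(0)={1}
  fail(2) 'ac': from fail(1)=0 chase 'c': 0 ⇒ 0;  out=∅∪out(0)=∅
  fail(3) 'aca': from fail(2)=0 chase 'a': 0 ⇒ 1;  out=∅∪out(1)=∅
  fail(4) 'acad': from fail(3)=1 chase 'd': 1→0 ⇒ 5;  out={0}∪out(5)={0,1}

Text stream:
pos 0 'a': at 1
pos 1 'c': at 2
pos 2 'a': at 3
pos 3 'd': at 4  → match P0@[0:3],P1@[3:3]
pos 4 'c': at 0 (via fail)
pos 5 'd': at 5  → match P1@[5:5]
pos 6 'a': at 1 (via fail)
pos 7 'a': at 1 (via fail)
pos 8 'c': at 2
pos 9 'a': at 3
pos 10 'd': at 4  → match P0@[7:10],P1@[10:10]
pos 11 'd': at 5 (via fail)  → match P1@[11:11]
pos 12 'a': at 1 (via fail)
pos 13 'c': at 2
pos 14 'a': at 3
pos 15 'd': at 4  → match P0@[12:15],P1@[15:15]
pos 16 'd': at 5 (via fail)  → match P1@[16:16]
pos 17 'a': at 1 (via fail)
pos 18 'c': at 2
pos 19 'a': at 3

Result: [[3,0],[3,1],[5,1],[10,0],[10,1],[11,1],[15,0],[15,1],[16,1]]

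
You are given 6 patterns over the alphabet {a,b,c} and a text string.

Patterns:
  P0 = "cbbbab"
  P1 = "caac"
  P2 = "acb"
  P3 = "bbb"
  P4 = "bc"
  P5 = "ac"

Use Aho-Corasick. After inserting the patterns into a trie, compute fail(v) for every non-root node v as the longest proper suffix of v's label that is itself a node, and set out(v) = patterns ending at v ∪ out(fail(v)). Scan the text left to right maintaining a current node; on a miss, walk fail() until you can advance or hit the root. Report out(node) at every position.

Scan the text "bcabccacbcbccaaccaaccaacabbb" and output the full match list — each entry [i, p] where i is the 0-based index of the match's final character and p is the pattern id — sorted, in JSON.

Build automaton:
Trie (insert patterns):
  0='ε' goto a→10 b→13 c→1
  1='c' goto a→7 b→2
  2='cb' goto b→3
  3='cbb' goto b→4
  4='cbbb' goto a→5
  5='cbbba' goto b→6
  6='cbbbab' goto ·  ←P0
  7='ca' goto a→8
  8='caa' goto c→9
  9='caac' goto ·  ←P1
  10='a' goto c→11
  11='ac' goto b→12  ←P5
  12='acb' goto ·  ←P2
  13='b' goto b→14 c→16
  14='bb' goto b→15
  15='bbb' goto ·  ←P3
  16='bc' goto ·  ←P4

BFS fail/out derivation:
  n1('c'): parent n0 fail=0; on 'c' 0 → fail=0;  out ∅∪∅=∅
  n10('a'): parent n0 fail=0; on 'a' 0 → fail=0;  out ∅∪∅=∅
  n13('b'): parent n0 fail=0; on 'b' 0 → fail=0;  out ∅∪∅=∅
  n2('cb'): parent n1 fail=0; on 'b' 0 → fail=13;  out ∅∪∅=∅
  n7('ca'): parent n1 fail=0; on 'a' 0 → fail=10;  out ∅∪∅=∅
  n11('ac'): parent n10 fail=0; on 'c' 0 → fail=1;  out {5}∪∅={5}
  n14('bb'): parent n13 fail=0; on 'b' 0 → fail=13;  out ∅∪∅=∅
  n16('bc'): parent n13 fail=0; on 'c' 0 → fail=1;  out {4}∪∅={4}
  n3('cbb'): parent n2 fail=13; on 'b' 13 → fail=14;  out ∅∪∅=∅
  n8('caa'): parent n7 fail=10; on 'a' 10→0 → fail=10;  out ∅∪∅=∅
  n12('acb'): parent n11 fail=1; on 'b' 1 → fail=2;  out {2}∪∅={2}
  n15('bbb'): parent n14 fail=13; on 'b' 13 → fail=14;  out {3}∪∅={3}
  n4('cbbb'): parent n3 fail=14; on 'b' 14 → fail=15;  out ∅∪{3}={3}
  n9('caac'): parent n8 fail=10; on 'c' 10 → fail=11;  out {1}∪{5}={1,5}
  n5('cbbba'): parent n4 fail=15; on 'a' 15→14→13→0 → fail=10;  out ∅∪∅=∅
  n6('cbbbab'): parent n5 fail=10; on 'b' 10→0 → fail=13;  out {0}∪∅={0}

Run:
i=0 'b': node 0→13
i=1 'c': node 13→16  → match P4@[0:1]
i=2 'a': node 16→7 ·f
i=3 'b': node 7→13 ·f
i=4 'c': node 13→16  → match P4@[3:4]
i=5 'c': node 16→1 ·f
i=6 'a': node 1→7
i=7 'c': node 7→11 ·f  → match P5@[6:7]
i=8 'b': node 11→12  → match P2@[6:8]
i=9 'c': node 12→16 ·f  → match P4@[8:9]
i=10 'b': node 16→2 ·f
i=11 'c': node 2→16 ·f  → match P4@[10:11]
i=12 'c': node 16→1 ·f
i=13 'a': node 1→7
i=14 'a': node 7→8
i=15 'c': node 8→9  → match P1@[12:15],P5@[14:15]
i=16 'c': node 9→1 ·f
i=17 'a': node 1→7
i=18 'a': node 7→8
i=19 'c': node 8→9  → match P1@[16:19],P5@[18:19]
i=20 'c': node 9→1 ·f
i=21 'a': node 1→7
i=22 'a': node 7→8
i=23 'c': node 8→9  → match P1@[20:23],P5@[22:23]
i=24 'a': node 9→7 ·f
i=25 'b': node 7→13 ·f
i=26 'b': node 13→14
i=27 'b': node 14→15  → match P3@[25:27]

Matches: [[1,4],[4,4],[7,5],[8,2],[9,4],[11,4],[15,1],[15,5],[19,1],[19,5],[23,1],[23,5],[27,3]]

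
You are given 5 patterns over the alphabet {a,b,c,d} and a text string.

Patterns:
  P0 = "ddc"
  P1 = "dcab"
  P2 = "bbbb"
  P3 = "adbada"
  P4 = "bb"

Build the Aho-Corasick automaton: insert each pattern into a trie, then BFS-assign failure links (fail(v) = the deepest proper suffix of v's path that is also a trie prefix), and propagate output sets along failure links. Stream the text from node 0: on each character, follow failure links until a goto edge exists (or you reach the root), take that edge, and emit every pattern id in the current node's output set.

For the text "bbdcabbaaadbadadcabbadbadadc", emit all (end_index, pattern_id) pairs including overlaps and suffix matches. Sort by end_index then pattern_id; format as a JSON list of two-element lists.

Build:
Trie (insert patterns):
  0='ε' goto a→11 b→7 d→1
  1='d' goto c→4 d→2
  2='dd' goto c→3
  3='ddc' goto ·  ←P0
  4='dc' goto a→5
  5='dca' goto b→6
  6='dcab' goto ·  ←P1
  7='b' goto b→8
  8='bb' goto b→9  ←P4
  9='bbb' goto b→10
  10='bbbb' goto ·  ←P2
  11='a' goto d→12
  12='ad' goto b→13
  13='adb' goto a→14
  14='adba' goto d→15
  15='adbad' goto a→16
  16='adbada' goto ·  ←P3

BFS fail/out derivation:
  fail(1) 'd': from fail(0)=0 chase 'd': 0 ⇒ 0;  out=∅∪out(0)=∅
  fail(7) 'b': from fail(0)=0 chase 'b': 0 ⇒ 0;  out=∅∪out(0)=∅
  fail(11) 'a': from fail(0)=0 chase 'a': 0 ⇒ 0;  out=∅∪out(0)=∅
  fail(2) 'dd': from fail(1)=0 chase 'd': 0 ⇒ 1;  out=∅∪out(1)=∅
  fail(4) 'dc': from fail(1)=0 chase 'c': 0 ⇒ 0;  out=∅∪out(0)=∅
  fail(8) 'bb': from fail(7)=0 chase 'b': 0 ⇒ 7;  out={4}∪out(7)={4}
  fail(12) 'ad': from fail(11)=0 chase 'd': 0 ⇒ 1;  out=∅∪out(1)=∅
  fail(3) 'ddc': from fail(2)=1 chase 'c': 1 ⇒ 4;  out={0}∪out(4)={0}
  fail(5) 'dca': from fail(4)=0 chase 'a': 0 ⇒ 11;  out=∅∪out(11)=∅
  fail(9) 'bbb': from fail(8)=7 chase 'b': 7 ⇒ 8;  out=∅∪out(8)={4}
  fail(13) 'adb': from fail(12)=1 chase 'b': 1→0 ⇒ 7;  out=∅∪out(7)=∅
  fail(6) 'dcab': from fail(5)=11 chase 'b': 11→0 ⇒ 7;  out={1}∪out(7)={1}
  fail(10) 'bbbb': from fail(9)=8 chase 'b': 8 ⇒ 9;  out={2}∪out(9)={2,4}
  fail(14) 'adba': from fail(13)=7 chase 'a': 7→0 ⇒ 11;  out=∅∪out(11)=∅
  fail(15) 'adbad': from fail(14)=11 chase 'd': 11 ⇒ 12;  out=∅∪out(12)=∅
  fail(16) 'adbada': from fail(15)=12 chase 'a': 12→1→0 ⇒ 11;  out={3}∪out(11)={3}

Run:
pos 0 'b': at 7
pos 1 'b': at 8  emit P4@[0:1]
pos 2 'd': at 1 (fail-walked)
pos 3 'c': at 4
pos 4 'a': at 5
pos 5 'b': at 6  emit P1@[2:5]
pos 6 'b': at 8 (fail-walked)  emit P4@[5:6]
pos 7 'a': at 11 (fail-walked)
pos 8 'a': at 11 (fail-walked)
pos 9 'a': at 11 (fail-walked)
pos 10 'd': at 12
pos 11 'b': at 13
pos 12 'a': at 14
pos 13 'd': at 15
pos 14 'a': at 16  emit P3@[9:14]
pos 15 'd': at 12 (fail-walked)
pos 16 'c': at 4 (fail-walked)
pos 17 'a': at 5
pos 18 'b': at 6  emit P1@[15:18]
pos 19 'b': at 8 (fail-walked)  emit P4@[18:19]
pos 20 'a': at 11 (fail-walked)
pos 21 'd': at 12
pos 22 'b': at 13
pos 23 'a': at 14
pos 24 'd': at 15
pos 25 'a': at 16  emit P3@[20:25]
pos 26 'd': at 12 (fail-walked)
pos 27 'c': at 4 (fail-walked)

Matches: [[1,4],[5,1],[6,4],[14,3],[18,1],[19,4],[25,3]]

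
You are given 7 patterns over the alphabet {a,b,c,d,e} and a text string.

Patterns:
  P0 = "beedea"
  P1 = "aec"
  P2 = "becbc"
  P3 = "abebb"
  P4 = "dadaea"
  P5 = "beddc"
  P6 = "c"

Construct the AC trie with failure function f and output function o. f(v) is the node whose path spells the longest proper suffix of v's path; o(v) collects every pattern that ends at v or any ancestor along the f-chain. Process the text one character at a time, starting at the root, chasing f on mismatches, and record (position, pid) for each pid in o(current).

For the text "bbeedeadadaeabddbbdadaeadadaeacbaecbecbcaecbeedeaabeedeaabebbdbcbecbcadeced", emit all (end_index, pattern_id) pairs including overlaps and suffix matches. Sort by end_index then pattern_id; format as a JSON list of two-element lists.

Build automaton:
Trie (insert patterns):
  n0 'ε': a→7 b→1 c→26 d→17
  n1 'b': e→2
  n2 'be': c→10 d→23 e→3
  n3 'bee': d→4
  n4 'beed': e→5
  n5 'beede': a→6
  n6 'beedea': ·  ←P0
  n7 'a': b→13 e→8
  n8 'ae': c→9
  n9 'aec': ·  ←P1
  n10 'bec': b→11
  n11 'becb': c→12
  n12 'becbc': ·  ←P2
  n13 'ab': e→14
  n14 'abe': b→15
  n15 'abeb': b→16
  n16 'abebb': ·  ←P3
  n17 'd': a→18
  n18 'da': d→19
  n19 'dad': a→20
  n20 'dada': e→21
  n21 'dadae': a→22
  n22 'dadaea': ·  ←P4
  n23 'bed': d→24
  n24 'bedd': c→25
  n25 'beddc': ·  ←P5
  n26 'c': ·  ←P6

Failure links (BFS by depth):
  fail(1) 'b': from fail(0)=0 chase 'b': 0 ⇒ 0;  out=∅∪out(0)=∅
  fail(7) 'a': from fail(0)=0 chase 'a': 0 ⇒ 0;  out=∅∪out(0)=∅
  fail(17) 'd': from fail(0)=0 chase 'd': 0 ⇒ 0;  out=∅∪out(0)=∅
  fail(26) 'c': from fail(0)=0 chase 'c': 0 ⇒ 0;  out={6}∪out(0)={6}
  fail(2) 'be': from fail(1)=0 chase 'e': 0 ⇒ 0;  out=∅∪out(0)=∅
  fail(8) 'ae': from fail(7)=0 chase 'e': 0 ⇒ 0;  out=∅∪out(0)=∅
  fail(13) 'ab': from fail(7)=0 chase 'b': 0 ⇒ 1;  out=∅∪out(1)=∅
  fail(18) 'da': from fail(17)=0 chase 'a': 0 ⇒ 7;  out=∅∪out(7)=∅
  fail(3) 'bee': from fail(2)=0 chase 'e': 0 ⇒ 0;  out=∅∪out(0)=∅
  fail(9) 'aec': from fail(8)=0 chase 'c': 0 ⇒ 26;  out={1}∪out(26)={1,6}
  fail(10) 'bec': from fail(2)=0 chase 'c': 0 ⇒ 26;  out=∅∪out(26)={6}
  fail(14) 'abe': from fail(13)=1 chase 'e': 1 ⇒ 2;  out=∅∪out(2)=∅
  fail(19) 'dad': from fail(18)=7 chase 'd': 7→0 ⇒ 17;  out=∅∪out(17)=∅
  fail(23) 'bed': from fail(2)=0 chase 'd': 0 ⇒ 17;  out=∅∪out(17)=∅
  fail(4) 'beed': from fail(3)=0 chase 'd': 0 ⇒ 17;  out=∅∪out(17)=∅
  fail(11) 'becb': from fail(10)=26 chase 'b': 26→0 ⇒ 1;  out=∅∪out(1)=∅
  fail(15) 'abeb': from fail(14)=2 chase 'b': 2→0 ⇒ 1;  out=∅∪out(1)=∅
  fail(20) 'dada': from fail(19)=17 chase 'a': 17 ⇒ 18;  out=∅∪out(18)=∅
  fail(24) 'bedd': from fail(23)=17 chase 'd': 17→0 ⇒ 17;  out=∅∪out(17)=∅
  fail(5) 'beede': from fail(4)=17 chase 'e': 17→0 ⇒ 0;  out=∅∪out(0)=∅
  fail(12) 'becbc': from fail(11)=1 chase 'c': 1→0 ⇒ 26;  out={2}∪out(26)={2,6}
  fail(16) 'abebb': from fail(15)=1 chase 'b': 1→0 ⇒ 1;  out={3}∪out(1)={3}
  fail(21) 'dadae': from fail(20)=18 chase 'e': 18→7 ⇒ 8;  out=∅∪out(8)=∅
  fail(25) 'beddc': from fail(24)=17 chase 'c': 17→0 ⇒ 26;  out={5}∪out(26)={5,6}
  fail(6) 'beedea': from fail(5)=0 chase 'a': 0 ⇒ 7;  out={0}∪out(7)={0}
  fail(22) 'dadaea': from fail(21)=8 chase 'a': 8→0 ⇒ 7;  out={4}∪out(7)={4}

Text stream:
[0] read 'b'  n0⇒n1
[1] read 'b'  n1⇒n1 (via fail)
[2] read 'e'  n1⇒n2
[3] read 'e'  n2⇒n3
[4] read 'd'  n3⇒n4
[5] read 'e'  n4⇒n5
[6] read 'a'  n5⇒n6  → match P0@[1:6]
[7] read 'd'  n6⇒n17 (via fail)
[8] read 'a'  n17⇒n18
[9] read 'd'  n18⇒n19
[10] read 'a'  n19⇒n20
[11] read 'e'  n20⇒n21
[12] read 'a'  n21⇒n22  → match P4@[7:12]
[13] read 'b'  n22⇒n13 (via fail)
[14] read 'd'  n13⇒n17 (via fail)
[15] read 'd'  n17⇒n17 (via fail)
[16] read 'b'  n17⇒n1 (via fail)
[17] read 'b'  n1⇒n1 (via fail)
[18] read 'd'  n1⇒n17 (via fail)
[19] read 'a'  n17⇒n18
[20] read 'd'  n18⇒n19
[21] read 'a'  n19⇒n20
[22] read 'e'  n20⇒n21
[23] read 'a'  n21⇒n22  → match P4@[18:23]
[24] read 'd'  n22⇒n17 (via fail)
[25] read 'a'  n17⇒n18
[26] read 'd'  n18⇒n19
[27] read 'a'  n19⇒n20
[28] read 'e'  n20⇒n21
[29] read 'a'  n21⇒n22  → match P4@[24:29]
[30] read 'c'  n22⇒n26 (via fail)  → match P6@[30:30]
[31] read 'b'  n26⇒n1 (via fail)
[32] read 'a'  n1⇒n7 (via fail)
[33] read 'e'  n7⇒n8
[34] read 'c'  n8⇒n9  → match P1@[32:34],P6@[34:34]
[35] read 'b'  n9⇒n1 (via fail)
[36] read 'e'  n1⇒n2
[37] read 'c'  n2⇒n10  → match P6@[37:37]
[38] read 'b'  n10⇒n11
[39] read 'c'  n11⇒n12  → match P2@[35:39],P6@[39:39]
[40] read 'a'  n12⇒n7 (via fail)
[41] read 'e'  n7⇒n8
[42] read 'c'  n8⇒n9  → match P1@[40:42],P6@[42:42]
[43] read 'b'  n9⇒n1 (via fail)
[44] read 'e'  n1⇒n2
[45] read 'e'  n2⇒n3
[46] read 'd'  n3⇒n4
[47] read 'e'  n4⇒n5
[48] read 'a'  n5⇒n6  → match P0@[43:48]
[49] read 'a'  n6⇒n7 (via fail)
[50] read 'b'  n7⇒n13
[51] read 'e'  n13⇒n14
[52] read 'e'  n14⇒n3 (via fail)
[53] read 'd'  n3⇒n4
[54] read 'e'  n4⇒n5
[55] read 'a'  n5⇒n6  → match P0@[50:55]
[56] read 'a'  n6⇒n7 (via fail)
[57] read 'b'  n7⇒n13
[58] read 'e'  n13⇒n14
[59] read 'b'  n14⇒n15
[60] read 'b'  n15⇒n16  → match P3@[56:60]
[61] read 'd'  n16⇒n17 (via fail)
[62] read 'b'  n17⇒n1 (via fail)
[63] read 'c'  n1⇒n26 (via fail)  → match P6@[63:63]
[64] read 'b'  n26⇒n1 (via fail)
[65] read 'e'  n1⇒n2
[66] read 'c'  n2⇒n10  → match P6@[66:66]
[67] read 'b'  n10⇒n11
[68] read 'c'  n11⇒n12  → match P2@[64:68],P6@[68:68]
[69] read 'a'  n12⇒n7 (via fail)
[70] read 'd'  n7⇒n17 (via fail)
[71] read 'e'  n17⇒n0 (via fail)
[72] read 'c'  n0⇒n26  → match P6@[72:72]
[73] read 'e'  n26⇒n0 (via fail)
[74] read 'd'  n0⇒n17

Matches: [[6,0],[12,4],[23,4],[29,4],[30,6],[34,1],[34,6],[37,6],[39,2],[39,6],[42,1],[42,6],[48,0],[55,0],[60,3],[63,6],[66,6],[68,2],[68,6],[72,6]]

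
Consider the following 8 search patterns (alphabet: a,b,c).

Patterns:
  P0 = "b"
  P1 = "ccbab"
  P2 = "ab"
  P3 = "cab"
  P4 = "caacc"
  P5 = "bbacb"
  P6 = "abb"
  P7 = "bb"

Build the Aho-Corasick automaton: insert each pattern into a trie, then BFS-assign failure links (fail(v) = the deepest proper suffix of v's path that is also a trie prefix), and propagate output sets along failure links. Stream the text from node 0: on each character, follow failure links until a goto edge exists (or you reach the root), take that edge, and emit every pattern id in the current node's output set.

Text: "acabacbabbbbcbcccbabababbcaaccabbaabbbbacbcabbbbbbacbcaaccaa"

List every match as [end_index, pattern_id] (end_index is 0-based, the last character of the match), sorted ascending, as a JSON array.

Construct AC machine:
Trie nodes:
  n0 'ε': a→7 b→1 c→2
  n1 'b': b→14  ←P0
  n2 'c': a→9 c→3
  n3 'cc': b→4
  n4 'ccb': a→5
  n5 'ccba': b→6
  n6 'ccbab': ·  ←P1
  n7 'a': b→8
  n8 'ab': b→18  ←P2
  n9 'ca': a→11 b→10
  n10 'cab': ·  ←P3
  n11 'caa': c→12
  n12 'caac': c→13
  n13 'caacc': ·  ←P4
  n14 'bb': a→15  ←P7
  n15 'bba': c→16
  n16 'bbac': b→17
  n17 'bbacb': ·  ←P5
  n18 'abb': ·  ←P6

BFS fail/out derivation:
  fail(1) 'b': from fail(0)=0 chase 'b': 0 ⇒ 0;  out={0}∪out(0)={0}
  fail(2) 'c': from fail(0)=0 chase 'c': 0 ⇒ 0;  out=∅∪out(0)=∅
  fail(7) 'a': from fail(0)=0 chase 'a': 0 ⇒ 0;  out=∅∪out(0)=∅
  fail(3) 'cc': from fail(2)=0 chase 'c': 0 ⇒ 2;  out=∅∪out(2)=∅
  fail(8) 'ab': from fail(7)=0 chase 'b': 0 ⇒ 1;  out={2}∪out(1)={0,2}
  fail(9) 'ca': from fail(2)=0 chase 'a': 0 ⇒ 7;  out=∅∪out(7)=∅
  fail(14) 'bb': from fail(1)=0 chase 'b': 0 ⇒ 1;  out={7}∪out(1)={0,7}
  fail(4) 'ccb': from fail(3)=2 chase 'b': 2→0 ⇒ 1;  out=∅∪out(1)={0}
  fail(10) 'cab': from fail(9)=7 chase 'b': 7 ⇒ 8;  out={3}∪out(8)={0,2,3}
  fail(11) 'caa': from fail(9)=7 chase 'a': 7→0 ⇒ 7;  out=∅∪out(7)=∅
  fail(15) 'bba': from fail(14)=1 chase 'a': 1→0 ⇒ 7;  out=∅∪out(7)=∅
  fail(18) 'abb': from fail(8)=1 chase 'b': 1 ⇒ 14;  out={6}∪out(14)={0,6,7}
  fail(5) 'ccba': from fail(4)=1 chase 'a': 1→0 ⇒ 7;  out=∅∪out(7)=∅
  fail(12) 'caac': from fail(11)=7 chase 'c': 7→0 ⇒ 2;  out=∅∪out(2)=∅
  fail(16) 'bbac': from fail(15)=7 chase 'c': 7→0 ⇒ 2;  out=∅∪out(2)=∅
  fail(6) 'ccbab': from fail(5)=7 chase 'b': 7 ⇒ 8;  out={1}∪out(8)={0,1,2}
  fail(13) 'caacc': from fail(12)=2 chase 'c': 2 ⇒ 3;  out={4}∪out(3)={4}
  fail(17) 'bbacb': from fail(16)=2 chase 'b': 2→0 ⇒ 1;  out={5}∪out(1)={0,5}

Scan:
i=0 'a': node 0→7
i=1 'c': node 7→2 (fail-walked)
i=2 'a': node 2→9
i=3 'b': node 9→10  emit P0@[3:3],P2@[2:3],P3@[1:3]
i=4 'a': node 10→7 (fail-walked)
i=5 'c': node 7→2 (fail-walked)
i=6 'b': node 2→1 (fail-walked)  emit P0@[6:6]
i=7 'a': node 1→7 (fail-walked)
i=8 'b': node 7→8  emit P0@[8:8],P2@[7:8]
i=9 'b': node 8→18  emit P0@[9:9],P6@[7:9],P7@[8:9]
i=10 'b': node 18→14 (fail-walked)  emit P0@[10:10],P7@[9:10]
i=11 'b': node 14→14 (fail-walked)  emit P0@[11:11],P7@[10:11]
i=12 'c': node 14→2 (fail-walked)
i=13 'b': node 2→1 (fail-walked)  emit P0@[13:13]
i=14 'c': node 1→2 (fail-walked)
i=15 'c': node 2→3
i=16 'c': node 3→3 (fail-walked)
i=17 'b': node 3→4  emit P0@[17:17]
i=18 'a': node 4→5
i=19 'b': node 5→6  emit P0@[19:19],P1@[15:19],P2@[18:19]
i=20 'a': node 6→7 (fail-walked)
i=21 'b': node 7→8  emit P0@[21:21],P2@[20:21]
i=22 'a': node 8→7 (fail-walked)
i=23 'b': node 7→8  emit P0@[23:23],P2@[22:23]
i=24 'b': node 8→18  emit P0@[24:24],P6@[22:24],P7@[23:24]
i=25 'c': node 18→2 (fail-walked)
i=26 'a': node 2→9
i=27 'a': node 9→11
i=28 'c': node 11→12
i=29 'c': node 12→13  emit P4@[25:29]
i=30 'a': node 13→9 (fail-walked)
i=31 'b': node 9→10  emit P0@[31:31],P2@[30:31],P3@[29:31]
i=32 'b': node 10→18 (fail-walked)  emit P0@[32:32],P6@[30:32],P7@[31:32]
i=33 'a': node 18→15 (fail-walked)
i=34 'a': node 15→7 (fail-walked)
i=35 'b': node 7→8  emit P0@[35:35],P2@[34:35]
i=36 'b': node 8→18  emit P0@[36:36],P6@[34:36],P7@[35:36]
i=37 'b': node 18→14 (fail-walked)  emit P0@[37:37],P7@[36:37]
i=38 'b': node 14→14 (fail-walked)  emit P0@[38:38],P7@[37:38]
i=39 'a': node 14→15
i=40 'c': node 15→16
i=41 'b': node 16→17  emit P0@[41:41],P5@[37:41]
i=42 'c': node 17→2 (fail-walked)
i=43 'a': node 2→9
i=44 'b': node 9→10  emit P0@[44:44],P2@[43:44],P3@[42:44]
i=45 'b': node 10→18 (fail-walked)  emit P0@[45:45],P6@[43:45],P7@[44:45]
i=46 'b': node 18→14 (fail-walked)  emit P0@[46:46],P7@[45:46]
i=47 'b': node 14→14 (fail-walked)  emit P0@[47:47],P7@[46:47]
i=48 'b': node 14→14 (fail-walked)  emit P0@[48:48],P7@[47:48]
i=49 'b': node 14→14 (fail-walked)  emit P0@[49:49],P7@[48:49]
i=50 'a': node 14→15
i=51 'c': node 15→16
i=52 'b': node 16→17  emit P0@[52:52],P5@[48:52]
i=53 'c': node 17→2 (fail-walked)
i=54 'a': node 2→9
i=55 'a': node 9→11
i=56 'c': node 11→12
i=57 'c': node 12→13  emit P4@[53:57]
i=58 'a': node 13→9 (fail-walked)
i=59 'a': node 9→11

Matches: [[3,0],[3,2],[3,3],[6,0],[8,0],[8,2],[9,0],[9,6],[9,7],[10,0],[10,7],[11,0],[11,7],[13,0],[17,0],[19,0],[19,1],[19,2],[21,0],[21,2],[23,0],[23,2],[24,0],[24,6],[24,7],[29,4],[31,0],[31,2],[31,3],[32,0],[32,6],[32,7],[35,0],[35,2],[36,0],[36,6],[36,7],[37,0],[37,7],[38,0],[38,7],[41,0],[41,5],[44,0],[44,2],[44,3],[45,0],[45,6],[45,7],[46,0],[46,7],[47,0],[47,7],[48,0],[48,7],[49,0],[49,7],[52,0],[52,5],[57,4]]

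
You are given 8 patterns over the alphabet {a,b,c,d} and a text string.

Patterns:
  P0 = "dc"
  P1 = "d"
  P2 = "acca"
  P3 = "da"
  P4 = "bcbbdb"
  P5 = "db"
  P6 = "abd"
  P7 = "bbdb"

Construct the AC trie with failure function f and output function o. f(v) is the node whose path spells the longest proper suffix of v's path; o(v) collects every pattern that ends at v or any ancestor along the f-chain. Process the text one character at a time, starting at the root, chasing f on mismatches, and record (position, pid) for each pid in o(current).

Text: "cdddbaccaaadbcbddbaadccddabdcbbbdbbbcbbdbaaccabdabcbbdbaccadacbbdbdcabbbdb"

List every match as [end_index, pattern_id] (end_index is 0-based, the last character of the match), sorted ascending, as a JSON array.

Build:
Trie (insert patterns):
  0='ε' goto a→3 b→8 d→1
  1='d' goto a→7 b→14 c→2  ←P1
  2='dc' goto ·  ←P0
  3='a' goto b→15 c→4
  4='ac' goto c→5
  5='acc' goto a→6
  6='acca' goto ·  ←P2
  7='da' goto ·  ←P3
  8='b' goto b→17 c→9
  9='bc' goto b→10
  10='bcb' goto b→11
  11='bcbb' goto d→12
  12='bcbbd' goto b→13
  13='bcbbdb' goto ·  ←P4
  14='db' goto ·  ←P5
  15='ab' goto d→16
  16='abd' goto ·  ←P6
  17='bb' goto d→18
  18='bbd' goto b→19
  19='bbdb' goto ·  ←P7

Failure links (BFS by depth):
  fail(1) 'd': from fail(0)=0 chase 'd': 0 ⇒ 0;  out={1}∪out(0)={1}
  fail(3) 'a': from fail(0)=0 chase 'a': 0 ⇒ 0;  out=∅∪out(0)=∅
  fail(8) 'b': from fail(0)=0 chase 'b': 0 ⇒ 0;  out=∅∪out(0)=∅
  fail(2) 'dc': from fail(1)=0 chase 'c': 0 ⇒ 0;  out={0}∪out(0)={0}
  fail(4) 'ac': from fail(3)=0 chase 'c': 0 ⇒ 0;  out=∅∪out(0)=∅
  fail(7) 'da': from fail(1)=0 chase 'a': 0 ⇒ 3;  out={3}∪out(3)={3}
  fail(9) 'bc': from fail(8)=0 chase 'c': 0 ⇒ 0;  out=∅∪out(0)=∅
  fail(14) 'db': from fail(1)=0 chase 'b': 0 ⇒ 8;  out={5}∪out(8)={5}
  fail(15) 'ab': from fail(3)=0 chase 'b': 0 ⇒ 8;  out=∅∪out(8)=∅
  fail(17) 'bb': from fail(8)=0 chase 'b': 0 ⇒ 8;  out=∅∪out(8)=∅
  fail(5) 'acc': from fail(4)=0 chase 'c': 0 ⇒ 0;  out=∅∪out(0)=∅
  fail(10) 'bcb': from fail(9)=0 chase 'b': 0 ⇒ 8;  out=∅∪out(8)=∅
  fail(16) 'abd': from fail(15)=8 chase 'd': 8→0 ⇒ 1;  out={6}∪out(1)={1,6}
  fail(18) 'bbd': from fail(17)=8 chase 'd': 8→0 ⇒ 1;  out=∅∪out(1)={1}
  fail(6) 'acca': from fail(5)=0 chase 'a': 0 ⇒ 3;  out={2}∪out(3)={2}
  fail(11) 'bcbb': from fail(10)=8 chase 'b': 8 ⇒ 17;  out=∅∪out(17)=∅
  fail(19) 'bbdb': from fail(18)=1 chase 'b': 1 ⇒ 14;  out={7}∪out(14)={5,7}
  fail(12) 'bcbbd': from fail(11)=17 chase 'd': 17 ⇒ 18;  out=∅∪out(18)={1}
  fail(13) 'bcbbdb': from fail(12)=18 chase 'b': 18 ⇒ 19;  out={4}∪out(19)={4,5,7}

Run:
[0] read 'c'  n0⇒n0
[1] read 'd'  n0⇒n1  emit P1@[1:1]
[2] read 'd'  n1⇒n1 (via fail)  emit P1@[2:2]
[3] read 'd'  n1⇒n1 (via fail)  emit P1@[3:3]
[4] read 'b'  n1⇒n14  emit P5@[3:4]
[5] read 'a'  n14⇒n3 (via fail)
[6] read 'c'  n3⇒n4
[7] read 'c'  n4⇒n5
[8] read 'a'  n5⇒n6  emit P2@[5:8]
[9] read 'a'  n6⇒n3 (via fail)
[10] read 'a'  n3⇒n3 (via fail)
[11] read 'd'  n3⇒n1 (via fail)  emit P1@[11:11]
[12] read 'b'  n1⇒n14  emit P5@[11:12]
[13] read 'c'  n14⇒n9 (via fail)
[14] read 'b'  n9⇒n10
[15] read 'd'  n10⇒n1 (via fail)  emit P1@[15:15]
[16] read 'd'  n1⇒n1 (via fail)  emit P1@[16:16]
[17] read 'b'  n1⇒n14  emit P5@[16:17]
[18] read 'a'  n14⇒n3 (via fail)
[19] read 'a'  n3⇒n3 (via fail)
[20] read 'd'  n3⇒n1 (via fail)  emit P1@[20:20]
[21] read 'c'  n1⇒n2  emit P0@[20:21]
[22] read 'c'  n2⇒n0 (via fail)
[23] read 'd'  n0⇒n1  emit P1@[23:23]
[24] read 'd'  n1⇒n1 (via fail)  emit P1@[24:24]
[25] read 'a'  n1⇒n7  emit P3@[24:25]
[26] read 'b'  n7⇒n15 (via fail)
[27] read 'd'  n15⇒n16  emit P1@[27:27],P6@[25:27]
[28] read 'c'  n16⇒n2 (via fail)  emit P0@[27:28]
[29] read 'b'  n2⇒n8 (via fail)
[30] read 'b'  n8⇒n17
[31] read 'b'  n17⇒n17 (via fail)
[32] read 'd'  n17⇒n18  emit P1@[32:32]
[33] read 'b'  n18⇒n19  emit P5@[32:33],P7@[30:33]
[34] read 'b'  n19⇒n17 (via fail)
[35] read 'b'  n17⇒n17 (via fail)
[36] read 'c'  n17⇒n9 (via fail)
[37] read 'b'  n9⇒n10
[38] read 'b'  n10⇒n11
[39] read 'd'  n11⇒n12  emit P1@[39:39]
[40] read 'b'  n12⇒n13  emit P4@[35:40],P5@[39:40],P7@[37:40]
[41] read 'a'  n13⇒n3 (via fail)
[42] read 'a'  n3⇒n3 (via fail)
[43] read 'c'  n3⇒n4
[44] read 'c'  n4⇒n5
[45] read 'a'  n5⇒n6  emit P2@[42:45]
[46] read 'b'  n6⇒n15 (via fail)
[47] read 'd'  n15⇒n16  emit P1@[47:47],P6@[45:47]
[48] read 'a'  n16⇒n7 (via fail)  emit P3@[47:48]
[49] read 'b'  n7⇒n15 (via fail)
[50] read 'c'  n15⇒n9 (via fail)
[51] read 'b'  n9⇒n10
[52] read 'b'  n10⇒n11
[53] read 'd'  n11⇒n12  emit P1@[53:53]
[54] read 'b'  n12⇒n13  emit P4@[49:54],P5@[53:54],P7@[51:54]
[55] read 'a'  n13⇒n3 (via fail)
[56] read 'c'  n3⇒n4
[57] read 'c'  n4⇒n5
[58] read 'a'  n5⇒n6  emit P2@[55:58]
[59] read 'd'  n6⇒n1 (via fail)  emit P1@[59:59]
[60] read 'a'  n1⇒n7  emit P3@[59:60]
[61] read 'c'  n7⇒n4 (via fail)
[62] read 'b'  n4⇒n8 (via fail)
[63] read 'b'  n8⇒n17
[64] read 'd'  n17⇒n18  emit P1@[64:64]
[65] read 'b'  n18⇒n19  emit P5@[64:65],P7@[62:65]
[66] read 'd'  n19⇒n1 (via fail)  emit P1@[66:66]
[67] read 'c'  n1⇒n2  emit P0@[66:67]
[68] read 'a'  n2⇒n3 (via fail)
[69] read 'b'  n3⇒n15
[70] read 'b'  n15⇒n17 (via fail)
[71] read 'b'  n17⇒n17 (via fail)
[72] read 'd'  n17⇒n18  emit P1@[72:72]
[73] read 'b'  n18⇒n19  emit P5@[72:73],P7@[70:73]

All matches (sorted): [[1,1],[2,1],[3,1],[4,5],[8,2],[11,1],[12,5],[15,1],[16,1],[17,5],[20,1],[21,0],[23,1],[24,1],[25,3],[27,1],[27,6],[28,0],[32,1],[33,5],[33,7],[39,1],[40,4],[40,5],[40,7],[45,2],[47,1],[47,6],[48,3],[53,1],[54,4],[54,5],[54,7],[58,2],[59,1],[60,3],[64,1],[65,5],[65,7],[66,1],[67,0],[72,1],[73,5],[73,7]]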